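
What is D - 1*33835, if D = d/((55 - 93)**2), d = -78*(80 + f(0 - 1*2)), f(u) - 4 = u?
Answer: -12216034/361 ≈ -33839.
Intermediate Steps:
f(u) = 4 + u
d = -6396 (d = -78*(80 + (4 + (0 - 1*2))) = -78*(80 + (4 + (0 - 2))) = -78*(80 + (4 - 2)) = -78*(80 + 2) = -78*82 = -6396)
D = -1599/361 (D = -6396/(55 - 93)**2 = -6396/((-38)**2) = -6396/1444 = -6396*1/1444 = -1599/361 ≈ -4.4294)
D - 1*33835 = -1599/361 - 1*33835 = -1599/361 - 33835 = -12216034/361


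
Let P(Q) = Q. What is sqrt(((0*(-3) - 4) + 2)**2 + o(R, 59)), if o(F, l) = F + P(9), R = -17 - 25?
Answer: I*sqrt(29) ≈ 5.3852*I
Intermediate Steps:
R = -42
o(F, l) = 9 + F (o(F, l) = F + 9 = 9 + F)
sqrt(((0*(-3) - 4) + 2)**2 + o(R, 59)) = sqrt(((0*(-3) - 4) + 2)**2 + (9 - 42)) = sqrt(((0 - 4) + 2)**2 - 33) = sqrt((-4 + 2)**2 - 33) = sqrt((-2)**2 - 33) = sqrt(4 - 33) = sqrt(-29) = I*sqrt(29)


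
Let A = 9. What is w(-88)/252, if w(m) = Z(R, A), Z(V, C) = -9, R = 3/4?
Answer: -1/28 ≈ -0.035714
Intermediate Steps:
R = ¾ (R = 3*(¼) = ¾ ≈ 0.75000)
w(m) = -9
w(-88)/252 = -9/252 = -9*1/252 = -1/28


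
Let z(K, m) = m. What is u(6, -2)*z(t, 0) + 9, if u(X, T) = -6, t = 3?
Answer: 9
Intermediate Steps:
u(6, -2)*z(t, 0) + 9 = -6*0 + 9 = 0 + 9 = 9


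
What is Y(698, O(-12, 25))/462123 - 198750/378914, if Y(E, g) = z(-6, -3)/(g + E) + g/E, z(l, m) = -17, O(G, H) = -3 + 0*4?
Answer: -160272940221463/305558005866390 ≈ -0.52453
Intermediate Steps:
O(G, H) = -3 (O(G, H) = -3 + 0 = -3)
Y(E, g) = -17/(E + g) + g/E (Y(E, g) = -17/(g + E) + g/E = -17/(E + g) + g/E)
Y(698, O(-12, 25))/462123 - 198750/378914 = (((-3)² - 17*698 + 698*(-3))/(698*(698 - 3)))/462123 - 198750/378914 = ((1/698)*(9 - 11866 - 2094)/695)*(1/462123) - 198750*1/378914 = ((1/698)*(1/695)*(-13951))*(1/462123) - 99375/189457 = -13951/485110*1/462123 - 99375/189457 = -13951/224180488530 - 99375/189457 = -160272940221463/305558005866390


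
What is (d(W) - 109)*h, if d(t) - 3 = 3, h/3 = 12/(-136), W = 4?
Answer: 927/34 ≈ 27.265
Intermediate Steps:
h = -9/34 (h = 3*(12/(-136)) = 3*(12*(-1/136)) = 3*(-3/34) = -9/34 ≈ -0.26471)
d(t) = 6 (d(t) = 3 + 3 = 6)
(d(W) - 109)*h = (6 - 109)*(-9/34) = -103*(-9/34) = 927/34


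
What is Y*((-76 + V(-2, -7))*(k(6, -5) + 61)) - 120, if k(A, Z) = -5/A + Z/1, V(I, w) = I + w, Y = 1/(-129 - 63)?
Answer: -110105/1152 ≈ -95.577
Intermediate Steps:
Y = -1/192 (Y = 1/(-192) = -1/192 ≈ -0.0052083)
k(A, Z) = Z - 5/A (k(A, Z) = -5/A + Z*1 = -5/A + Z = Z - 5/A)
Y*((-76 + V(-2, -7))*(k(6, -5) + 61)) - 120 = -(-76 + (-2 - 7))*((-5 - 5/6) + 61)/192 - 120 = -(-76 - 9)*((-5 - 5*1/6) + 61)/192 - 120 = -(-85)*((-5 - 5/6) + 61)/192 - 120 = -(-85)*(-35/6 + 61)/192 - 120 = -(-85)*331/(192*6) - 120 = -1/192*(-28135/6) - 120 = 28135/1152 - 120 = -110105/1152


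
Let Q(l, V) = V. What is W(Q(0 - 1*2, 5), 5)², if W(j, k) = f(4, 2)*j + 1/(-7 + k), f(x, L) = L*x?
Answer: 6241/4 ≈ 1560.3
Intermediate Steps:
W(j, k) = 1/(-7 + k) + 8*j (W(j, k) = (2*4)*j + 1/(-7 + k) = 8*j + 1/(-7 + k) = 1/(-7 + k) + 8*j)
W(Q(0 - 1*2, 5), 5)² = ((1 - 56*5 + 8*5*5)/(-7 + 5))² = ((1 - 280 + 200)/(-2))² = (-½*(-79))² = (79/2)² = 6241/4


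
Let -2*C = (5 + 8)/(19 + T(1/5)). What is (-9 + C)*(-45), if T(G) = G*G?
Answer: 400185/952 ≈ 420.36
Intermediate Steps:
T(G) = G**2
C = -325/952 (C = -(5 + 8)/(2*(19 + (1/5)**2)) = -13/(2*(19 + (1/5)**2)) = -13/(2*(19 + 1/25)) = -13/(2*476/25) = -13*25/(2*476) = -1/2*325/476 = -325/952 ≈ -0.34139)
(-9 + C)*(-45) = (-9 - 325/952)*(-45) = -8893/952*(-45) = 400185/952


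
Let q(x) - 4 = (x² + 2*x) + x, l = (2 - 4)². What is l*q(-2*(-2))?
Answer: 128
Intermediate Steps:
l = 4 (l = (-2)² = 4)
q(x) = 4 + x² + 3*x (q(x) = 4 + ((x² + 2*x) + x) = 4 + (x² + 3*x) = 4 + x² + 3*x)
l*q(-2*(-2)) = 4*(4 + (-2*(-2))² + 3*(-2*(-2))) = 4*(4 + 4² + 3*4) = 4*(4 + 16 + 12) = 4*32 = 128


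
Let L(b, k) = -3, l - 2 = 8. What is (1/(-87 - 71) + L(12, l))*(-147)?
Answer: 69825/158 ≈ 441.93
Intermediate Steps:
l = 10 (l = 2 + 8 = 10)
(1/(-87 - 71) + L(12, l))*(-147) = (1/(-87 - 71) - 3)*(-147) = (1/(-158) - 3)*(-147) = (-1/158 - 3)*(-147) = -475/158*(-147) = 69825/158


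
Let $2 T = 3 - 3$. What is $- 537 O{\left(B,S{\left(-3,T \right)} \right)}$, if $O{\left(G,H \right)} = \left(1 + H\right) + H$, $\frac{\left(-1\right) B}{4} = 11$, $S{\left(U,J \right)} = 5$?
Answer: $-5907$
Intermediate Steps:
$T = 0$ ($T = \frac{3 - 3}{2} = \frac{1}{2} \cdot 0 = 0$)
$B = -44$ ($B = \left(-4\right) 11 = -44$)
$O{\left(G,H \right)} = 1 + 2 H$
$- 537 O{\left(B,S{\left(-3,T \right)} \right)} = - 537 \left(1 + 2 \cdot 5\right) = - 537 \left(1 + 10\right) = \left(-537\right) 11 = -5907$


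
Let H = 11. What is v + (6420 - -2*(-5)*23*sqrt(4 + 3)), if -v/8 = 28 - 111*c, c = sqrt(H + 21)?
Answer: 6196 - 230*sqrt(7) + 3552*sqrt(2) ≈ 10611.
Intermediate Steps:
c = 4*sqrt(2) (c = sqrt(11 + 21) = sqrt(32) = 4*sqrt(2) ≈ 5.6569)
v = -224 + 3552*sqrt(2) (v = -8*(28 - 444*sqrt(2)) = -224 + 3552*sqrt(2) ≈ 4799.3)
v + (6420 - -2*(-5)*23*sqrt(4 + 3)) = (-224 + 3552*sqrt(2)) + (6420 - -2*(-5)*23*sqrt(4 + 3)) = (-224 + 3552*sqrt(2)) + (6420 - 10*23*sqrt(7)) = (-224 + 3552*sqrt(2)) + (6420 - 230*sqrt(7)) = 6196 - 230*sqrt(7) + 3552*sqrt(2)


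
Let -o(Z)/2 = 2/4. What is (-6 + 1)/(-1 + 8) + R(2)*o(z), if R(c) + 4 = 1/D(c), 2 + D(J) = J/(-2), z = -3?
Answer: 76/21 ≈ 3.6190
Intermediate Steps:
D(J) = -2 - J/2 (D(J) = -2 + J/(-2) = -2 + J*(-½) = -2 - J/2)
R(c) = -4 + 1/(-2 - c/2)
o(Z) = -1 (o(Z) = -4/4 = -2*½ = -1)
(-6 + 1)/(-1 + 8) + R(2)*o(z) = (-6 + 1)/(-1 + 8) + (2*(-9 - 2*2)/(4 + 2))*(-1) = -5/7 + (2*(-9 - 4)/6)*(-1) = -5*⅐ + (2*(⅙)*(-13))*(-1) = -5/7 - 13/3*(-1) = -5/7 + 13/3 = 76/21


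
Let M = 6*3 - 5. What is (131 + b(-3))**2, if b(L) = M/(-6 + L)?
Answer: 1359556/81 ≈ 16785.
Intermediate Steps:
M = 13 (M = 18 - 5 = 13)
b(L) = 13/(-6 + L)
(131 + b(-3))**2 = (131 + 13/(-6 - 3))**2 = (131 + 13/(-9))**2 = (131 + 13*(-1/9))**2 = (131 - 13/9)**2 = (1166/9)**2 = 1359556/81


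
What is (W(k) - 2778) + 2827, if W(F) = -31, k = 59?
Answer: 18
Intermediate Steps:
(W(k) - 2778) + 2827 = (-31 - 2778) + 2827 = -2809 + 2827 = 18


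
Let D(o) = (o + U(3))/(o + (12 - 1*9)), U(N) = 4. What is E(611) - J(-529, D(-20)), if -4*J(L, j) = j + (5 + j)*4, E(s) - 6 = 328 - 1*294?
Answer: 785/17 ≈ 46.176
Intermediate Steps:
E(s) = 40 (E(s) = 6 + (328 - 1*294) = 6 + (328 - 294) = 6 + 34 = 40)
D(o) = (4 + o)/(3 + o) (D(o) = (o + 4)/(o + (12 - 1*9)) = (4 + o)/(o + (12 - 9)) = (4 + o)/(o + 3) = (4 + o)/(3 + o))
J(L, j) = -5 - 5*j/4 (J(L, j) = -(j + (5 + j)*4)/4 = -(j + (20 + 4*j))/4 = -(20 + 5*j)/4 = -5 - 5*j/4)
E(611) - J(-529, D(-20)) = 40 - (-5 - 5*(4 - 20)/(4*(3 - 20))) = 40 - (-5 - 5*(-16)/(4*(-17))) = 40 - (-5 - (-5)*(-16)/68) = 40 - (-5 - 5/4*16/17) = 40 - (-5 - 20/17) = 40 - 1*(-105/17) = 40 + 105/17 = 785/17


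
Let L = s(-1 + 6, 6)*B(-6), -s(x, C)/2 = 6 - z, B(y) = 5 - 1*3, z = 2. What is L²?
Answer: 256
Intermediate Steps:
B(y) = 2 (B(y) = 5 - 3 = 2)
s(x, C) = -8 (s(x, C) = -2*(6 - 1*2) = -2*(6 - 2) = -2*4 = -8)
L = -16 (L = -8*2 = -16)
L² = (-16)² = 256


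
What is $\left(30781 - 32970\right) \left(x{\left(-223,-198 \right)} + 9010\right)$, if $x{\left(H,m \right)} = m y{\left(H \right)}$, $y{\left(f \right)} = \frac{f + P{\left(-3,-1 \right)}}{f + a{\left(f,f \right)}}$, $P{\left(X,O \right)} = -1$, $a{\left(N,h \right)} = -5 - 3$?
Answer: $-19302602$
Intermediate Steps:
$a{\left(N,h \right)} = -8$
$y{\left(f \right)} = \frac{-1 + f}{-8 + f}$ ($y{\left(f \right)} = \frac{f - 1}{f - 8} = \frac{-1 + f}{-8 + f}$)
$x{\left(H,m \right)} = \frac{m \left(-1 + H\right)}{-8 + H}$ ($x{\left(H,m \right)} = m \frac{-1 + H}{-8 + H} = \frac{m \left(-1 + H\right)}{-8 + H}$)
$\left(30781 - 32970\right) \left(x{\left(-223,-198 \right)} + 9010\right) = \left(30781 - 32970\right) \left(- \frac{198 \left(-1 - 223\right)}{-8 - 223} + 9010\right) = - 2189 \left(\left(-198\right) \frac{1}{-231} \left(-224\right) + 9010\right) = - 2189 \left(\left(-198\right) \left(- \frac{1}{231}\right) \left(-224\right) + 9010\right) = - 2189 \left(-192 + 9010\right) = \left(-2189\right) 8818 = -19302602$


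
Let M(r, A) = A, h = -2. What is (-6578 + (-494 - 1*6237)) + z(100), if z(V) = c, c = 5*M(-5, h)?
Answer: -13319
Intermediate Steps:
c = -10 (c = 5*(-2) = -10)
z(V) = -10
(-6578 + (-494 - 1*6237)) + z(100) = (-6578 + (-494 - 1*6237)) - 10 = (-6578 + (-494 - 6237)) - 10 = (-6578 - 6731) - 10 = -13309 - 10 = -13319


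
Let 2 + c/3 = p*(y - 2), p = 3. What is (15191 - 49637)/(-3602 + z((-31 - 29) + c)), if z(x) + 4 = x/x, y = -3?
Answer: 34446/3605 ≈ 9.5551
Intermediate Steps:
c = -51 (c = -6 + 3*(3*(-3 - 2)) = -6 + 3*(3*(-5)) = -6 + 3*(-15) = -6 - 45 = -51)
z(x) = -3 (z(x) = -4 + x/x = -4 + 1 = -3)
(15191 - 49637)/(-3602 + z((-31 - 29) + c)) = (15191 - 49637)/(-3602 - 3) = -34446/(-3605) = -34446*(-1/3605) = 34446/3605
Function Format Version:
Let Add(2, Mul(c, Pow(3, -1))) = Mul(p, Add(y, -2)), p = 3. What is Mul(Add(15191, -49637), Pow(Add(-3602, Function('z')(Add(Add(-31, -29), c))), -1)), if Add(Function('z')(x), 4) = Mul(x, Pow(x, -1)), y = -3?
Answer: Rational(34446, 3605) ≈ 9.5551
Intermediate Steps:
c = -51 (c = Add(-6, Mul(3, Mul(3, Add(-3, -2)))) = Add(-6, Mul(3, Mul(3, -5))) = Add(-6, Mul(3, -15)) = Add(-6, -45) = -51)
Function('z')(x) = -3 (Function('z')(x) = Add(-4, Mul(x, Pow(x, -1))) = Add(-4, 1) = -3)
Mul(Add(15191, -49637), Pow(Add(-3602, Function('z')(Add(Add(-31, -29), c))), -1)) = Mul(Add(15191, -49637), Pow(Add(-3602, -3), -1)) = Mul(-34446, Pow(-3605, -1)) = Mul(-34446, Rational(-1, 3605)) = Rational(34446, 3605)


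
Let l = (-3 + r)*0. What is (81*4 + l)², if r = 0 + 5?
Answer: 104976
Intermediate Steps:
r = 5
l = 0 (l = (-3 + 5)*0 = 2*0 = 0)
(81*4 + l)² = (81*4 + 0)² = (324 + 0)² = 324² = 104976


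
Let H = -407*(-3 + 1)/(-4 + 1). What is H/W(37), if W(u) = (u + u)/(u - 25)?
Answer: -44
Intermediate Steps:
W(u) = 2*u/(-25 + u) (W(u) = (2*u)/(-25 + u) = 2*u/(-25 + u))
H = -814/3 (H = -(-814)/(-3) = -(-814)*(-1)/3 = -407*⅔ = -814/3 ≈ -271.33)
H/W(37) = -814/(3*(2*37/(-25 + 37))) = -814/(3*(2*37/12)) = -814/(3*(2*37*(1/12))) = -814/(3*37/6) = -814/3*6/37 = -44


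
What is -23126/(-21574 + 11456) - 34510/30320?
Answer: 17600407/15338888 ≈ 1.1474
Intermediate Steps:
-23126/(-21574 + 11456) - 34510/30320 = -23126/(-10118) - 34510*1/30320 = -23126*(-1/10118) - 3451/3032 = 11563/5059 - 3451/3032 = 17600407/15338888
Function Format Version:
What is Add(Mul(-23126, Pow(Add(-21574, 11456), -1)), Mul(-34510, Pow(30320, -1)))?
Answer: Rational(17600407, 15338888) ≈ 1.1474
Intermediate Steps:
Add(Mul(-23126, Pow(Add(-21574, 11456), -1)), Mul(-34510, Pow(30320, -1))) = Add(Mul(-23126, Pow(-10118, -1)), Mul(-34510, Rational(1, 30320))) = Add(Mul(-23126, Rational(-1, 10118)), Rational(-3451, 3032)) = Add(Rational(11563, 5059), Rational(-3451, 3032)) = Rational(17600407, 15338888)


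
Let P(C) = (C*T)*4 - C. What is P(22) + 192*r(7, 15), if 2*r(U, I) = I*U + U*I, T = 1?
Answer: 20226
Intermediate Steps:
r(U, I) = I*U (r(U, I) = (I*U + U*I)/2 = (I*U + I*U)/2 = (2*I*U)/2 = I*U)
P(C) = 3*C (P(C) = (C*1)*4 - C = C*4 - C = 4*C - C = 3*C)
P(22) + 192*r(7, 15) = 3*22 + 192*(15*7) = 66 + 192*105 = 66 + 20160 = 20226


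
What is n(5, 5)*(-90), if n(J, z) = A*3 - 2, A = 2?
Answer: -360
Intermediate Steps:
n(J, z) = 4 (n(J, z) = 2*3 - 2 = 6 - 2 = 4)
n(5, 5)*(-90) = 4*(-90) = -360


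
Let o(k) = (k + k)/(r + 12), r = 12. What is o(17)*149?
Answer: 2533/12 ≈ 211.08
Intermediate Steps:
o(k) = k/12 (o(k) = (k + k)/(12 + 12) = (2*k)/24 = (2*k)*(1/24) = k/12)
o(17)*149 = ((1/12)*17)*149 = (17/12)*149 = 2533/12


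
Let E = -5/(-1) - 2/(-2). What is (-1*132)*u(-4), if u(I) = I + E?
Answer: -264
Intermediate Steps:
E = 6 (E = -5*(-1) - 2*(-½) = 5 + 1 = 6)
u(I) = 6 + I (u(I) = I + 6 = 6 + I)
(-1*132)*u(-4) = (-1*132)*(6 - 4) = -132*2 = -264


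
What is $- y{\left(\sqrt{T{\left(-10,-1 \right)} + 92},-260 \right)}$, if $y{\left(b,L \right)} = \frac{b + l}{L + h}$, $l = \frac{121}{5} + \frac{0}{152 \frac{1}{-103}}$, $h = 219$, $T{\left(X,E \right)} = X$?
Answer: $\frac{121}{205} + \frac{\sqrt{82}}{41} \approx 0.81111$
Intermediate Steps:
$l = \frac{121}{5}$ ($l = 121 \cdot \frac{1}{5} + \frac{0}{152 \left(- \frac{1}{103}\right)} = \frac{121}{5} + \frac{0}{- \frac{152}{103}} = \frac{121}{5} + 0 \left(- \frac{103}{152}\right) = \frac{121}{5} + 0 = \frac{121}{5} \approx 24.2$)
$y{\left(b,L \right)} = \frac{\frac{121}{5} + b}{219 + L}$ ($y{\left(b,L \right)} = \frac{b + \frac{121}{5}}{L + 219} = \frac{\frac{121}{5} + b}{219 + L}$)
$- y{\left(\sqrt{T{\left(-10,-1 \right)} + 92},-260 \right)} = - \frac{\frac{121}{5} + \sqrt{-10 + 92}}{219 - 260} = - \frac{\frac{121}{5} + \sqrt{82}}{-41} = - \frac{\left(-1\right) \left(\frac{121}{5} + \sqrt{82}\right)}{41} = - (- \frac{121}{205} - \frac{\sqrt{82}}{41}) = \frac{121}{205} + \frac{\sqrt{82}}{41}$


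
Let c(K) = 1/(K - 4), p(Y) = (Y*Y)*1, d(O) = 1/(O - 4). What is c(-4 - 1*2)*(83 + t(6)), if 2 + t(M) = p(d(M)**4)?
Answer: -20737/2560 ≈ -8.1004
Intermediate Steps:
d(O) = 1/(-4 + O)
p(Y) = Y**2 (p(Y) = Y**2*1 = Y**2)
c(K) = 1/(-4 + K)
t(M) = -2 + (-4 + M)**(-8) (t(M) = -2 + ((1/(-4 + M))**4)**2 = -2 + ((-4 + M)**(-4))**2 = -2 + (-4 + M)**(-8))
c(-4 - 1*2)*(83 + t(6)) = (83 + (-2 + (-4 + 6)**(-8)))/(-4 + (-4 - 1*2)) = (83 + (-2 + 2**(-8)))/(-4 + (-4 - 2)) = (83 + (-2 + 1/256))/(-4 - 6) = (83 - 511/256)/(-10) = -1/10*20737/256 = -20737/2560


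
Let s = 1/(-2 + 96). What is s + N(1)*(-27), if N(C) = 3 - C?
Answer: -5075/94 ≈ -53.989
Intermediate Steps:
s = 1/94 ≈ 0.010638
s + N(1)*(-27) = 1/94 + (3 - 1*1)*(-27) = 1/94 + (3 - 1)*(-27) = 1/94 + 2*(-27) = 1/94 - 54 = -5075/94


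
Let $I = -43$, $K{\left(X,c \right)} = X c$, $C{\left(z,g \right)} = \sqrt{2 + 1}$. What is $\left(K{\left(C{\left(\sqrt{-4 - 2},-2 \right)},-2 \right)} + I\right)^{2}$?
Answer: $1861 + 172 \sqrt{3} \approx 2158.9$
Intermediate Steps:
$C{\left(z,g \right)} = \sqrt{3}$
$\left(K{\left(C{\left(\sqrt{-4 - 2},-2 \right)},-2 \right)} + I\right)^{2} = \left(\sqrt{3} \left(-2\right) - 43\right)^{2} = \left(- 2 \sqrt{3} - 43\right)^{2} = \left(-43 - 2 \sqrt{3}\right)^{2}$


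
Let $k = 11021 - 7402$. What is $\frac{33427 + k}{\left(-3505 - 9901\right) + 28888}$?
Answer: $\frac{18523}{7741} \approx 2.3928$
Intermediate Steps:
$k = 3619$
$\frac{33427 + k}{\left(-3505 - 9901\right) + 28888} = \frac{33427 + 3619}{\left(-3505 - 9901\right) + 28888} = \frac{37046}{\left(-3505 - 9901\right) + 28888} = \frac{37046}{-13406 + 28888} = \frac{37046}{15482} = 37046 \cdot \frac{1}{15482} = \frac{18523}{7741}$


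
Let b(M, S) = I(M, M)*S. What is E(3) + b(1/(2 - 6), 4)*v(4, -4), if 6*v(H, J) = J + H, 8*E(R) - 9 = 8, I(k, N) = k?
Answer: 17/8 ≈ 2.1250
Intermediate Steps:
E(R) = 17/8 (E(R) = 9/8 + (⅛)*8 = 9/8 + 1 = 17/8)
b(M, S) = M*S
v(H, J) = H/6 + J/6 (v(H, J) = (J + H)/6 = (H + J)/6 = H/6 + J/6)
E(3) + b(1/(2 - 6), 4)*v(4, -4) = 17/8 + (4/(2 - 6))*((⅙)*4 + (⅙)*(-4)) = 17/8 + (4/(-4))*(⅔ - ⅔) = 17/8 - ¼*4*0 = 17/8 - 1*0 = 17/8 + 0 = 17/8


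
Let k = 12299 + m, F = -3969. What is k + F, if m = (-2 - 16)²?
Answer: 8654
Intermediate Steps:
m = 324 (m = (-18)² = 324)
k = 12623 (k = 12299 + 324 = 12623)
k + F = 12623 - 3969 = 8654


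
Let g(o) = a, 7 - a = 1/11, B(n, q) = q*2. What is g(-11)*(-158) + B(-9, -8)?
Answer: -12184/11 ≈ -1107.6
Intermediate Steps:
B(n, q) = 2*q
a = 76/11 (a = 7 - 1/11 = 76/11 ≈ 6.9091)
g(o) = 76/11
g(-11)*(-158) + B(-9, -8) = (76/11)*(-158) + 2*(-8) = -12008/11 - 16 = -12184/11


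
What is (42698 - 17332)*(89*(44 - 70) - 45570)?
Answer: -1214625544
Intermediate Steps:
(42698 - 17332)*(89*(44 - 70) - 45570) = 25366*(89*(-26) - 45570) = 25366*(-2314 - 45570) = 25366*(-47884) = -1214625544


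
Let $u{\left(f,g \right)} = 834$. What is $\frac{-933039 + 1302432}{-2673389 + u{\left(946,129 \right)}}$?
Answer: $- \frac{369393}{2672555} \approx -0.13822$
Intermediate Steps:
$\frac{-933039 + 1302432}{-2673389 + u{\left(946,129 \right)}} = \frac{-933039 + 1302432}{-2673389 + 834} = \frac{369393}{-2672555} = 369393 \left(- \frac{1}{2672555}\right) = - \frac{369393}{2672555}$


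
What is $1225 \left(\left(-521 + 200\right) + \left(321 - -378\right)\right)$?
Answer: $463050$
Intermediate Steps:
$1225 \left(\left(-521 + 200\right) + \left(321 - -378\right)\right) = 1225 \left(-321 + \left(321 + 378\right)\right) = 1225 \left(-321 + 699\right) = 1225 \cdot 378 = 463050$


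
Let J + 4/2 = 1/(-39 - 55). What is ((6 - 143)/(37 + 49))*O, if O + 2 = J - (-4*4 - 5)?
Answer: -218789/8084 ≈ -27.064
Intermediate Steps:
J = -189/94 (J = -2 + 1/(-39 - 55) = -2 + 1/(-94) = -2 - 1/94 = -189/94 ≈ -2.0106)
O = 1597/94 (O = -2 + (-189/94 - (-4*4 - 5)) = -2 + (-189/94 - (-16 - 5)) = -2 + (-189/94 - 1*(-21)) = -2 + (-189/94 + 21) = -2 + 1785/94 = 1597/94 ≈ 16.989)
((6 - 143)/(37 + 49))*O = ((6 - 143)/(37 + 49))*(1597/94) = -137/86*(1597/94) = -137*1/86*(1597/94) = -137/86*1597/94 = -218789/8084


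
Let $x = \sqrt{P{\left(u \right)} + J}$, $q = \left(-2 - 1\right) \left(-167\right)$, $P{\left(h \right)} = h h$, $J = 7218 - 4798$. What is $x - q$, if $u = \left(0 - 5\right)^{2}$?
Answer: $-501 + \sqrt{3045} \approx -445.82$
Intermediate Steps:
$u = 25$ ($u = \left(-5\right)^{2} = 25$)
$J = 2420$ ($J = 7218 - 4798 = 2420$)
$P{\left(h \right)} = h^{2}$
$q = 501$ ($q = \left(-3\right) \left(-167\right) = 501$)
$x = \sqrt{3045}$ ($x = \sqrt{25^{2} + 2420} = \sqrt{625 + 2420} = \sqrt{3045} \approx 55.182$)
$x - q = \sqrt{3045} - 501 = -501 + \sqrt{3045}$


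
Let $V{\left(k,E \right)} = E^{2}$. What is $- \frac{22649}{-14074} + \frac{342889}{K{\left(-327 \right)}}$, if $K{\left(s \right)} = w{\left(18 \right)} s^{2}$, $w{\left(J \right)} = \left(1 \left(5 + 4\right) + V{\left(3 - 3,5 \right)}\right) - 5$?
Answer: $\frac{75059032495}{43642643634} \approx 1.7199$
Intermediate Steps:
$w{\left(J \right)} = 29$ ($w{\left(J \right)} = \left(1 \left(5 + 4\right) + 5^{2}\right) - 5 = \left(1 \cdot 9 + 25\right) - 5 = \left(9 + 25\right) - 5 = 34 - 5 = 29$)
$K{\left(s \right)} = 29 s^{2}$
$- \frac{22649}{-14074} + \frac{342889}{K{\left(-327 \right)}} = - \frac{22649}{-14074} + \frac{342889}{29 \left(-327\right)^{2}} = \left(-22649\right) \left(- \frac{1}{14074}\right) + \frac{342889}{29 \cdot 106929} = \frac{22649}{14074} + \frac{342889}{3100941} = \frac{75059032495}{43642643634}$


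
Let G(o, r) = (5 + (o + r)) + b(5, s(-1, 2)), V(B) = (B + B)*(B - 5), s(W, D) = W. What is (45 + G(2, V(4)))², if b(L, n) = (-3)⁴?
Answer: 15625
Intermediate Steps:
b(L, n) = 81
V(B) = 2*B*(-5 + B) (V(B) = (2*B)*(-5 + B) = 2*B*(-5 + B))
G(o, r) = 86 + o + r (G(o, r) = (5 + (o + r)) + 81 = (5 + o + r) + 81 = 86 + o + r)
(45 + G(2, V(4)))² = (45 + (86 + 2 + 2*4*(-5 + 4)))² = (45 + (86 + 2 + 2*4*(-1)))² = (45 + (86 + 2 - 8))² = (45 + 80)² = 125² = 15625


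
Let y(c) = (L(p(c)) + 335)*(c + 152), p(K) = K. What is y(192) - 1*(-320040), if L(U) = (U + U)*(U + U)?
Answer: 51160144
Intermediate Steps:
L(U) = 4*U² (L(U) = (2*U)*(2*U) = 4*U²)
y(c) = (152 + c)*(335 + 4*c²) (y(c) = (4*c² + 335)*(c + 152) = (335 + 4*c²)*(152 + c) = (152 + c)*(335 + 4*c²))
y(192) - 1*(-320040) = (50920 + 4*192³ + 335*192 + 608*192²) - 1*(-320040) = (50920 + 4*7077888 + 64320 + 608*36864) + 320040 = (50920 + 28311552 + 64320 + 22413312) + 320040 = 50840104 + 320040 = 51160144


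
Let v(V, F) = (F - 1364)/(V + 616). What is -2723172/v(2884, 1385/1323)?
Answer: 12609647946000/1803187 ≈ 6.9930e+6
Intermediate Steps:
v(V, F) = (-1364 + F)/(616 + V)
-2723172/v(2884, 1385/1323) = -2723172*(616 + 2884)/(-1364 + 1385/1323) = -2723172*3500/(-1364 + 1385*(1/1323)) = -2723172*3500/(-1364 + 1385/1323) = -2723172/((1/3500)*(-1803187/1323)) = -2723172/(-1803187/4630500) = -2723172*(-4630500/1803187) = 12609647946000/1803187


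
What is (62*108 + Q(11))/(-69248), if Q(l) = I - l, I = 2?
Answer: -6687/69248 ≈ -0.096566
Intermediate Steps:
Q(l) = 2 - l
(62*108 + Q(11))/(-69248) = (62*108 + (2 - 1*11))/(-69248) = (6696 + (2 - 11))*(-1/69248) = (6696 - 9)*(-1/69248) = 6687*(-1/69248) = -6687/69248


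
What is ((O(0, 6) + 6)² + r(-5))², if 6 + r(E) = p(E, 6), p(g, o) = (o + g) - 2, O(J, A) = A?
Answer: 18769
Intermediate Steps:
p(g, o) = -2 + g + o (p(g, o) = (g + o) - 2 = -2 + g + o)
r(E) = -2 + E (r(E) = -6 + (-2 + E + 6) = -6 + (4 + E) = -2 + E)
((O(0, 6) + 6)² + r(-5))² = ((6 + 6)² + (-2 - 5))² = (12² - 7)² = (144 - 7)² = 137² = 18769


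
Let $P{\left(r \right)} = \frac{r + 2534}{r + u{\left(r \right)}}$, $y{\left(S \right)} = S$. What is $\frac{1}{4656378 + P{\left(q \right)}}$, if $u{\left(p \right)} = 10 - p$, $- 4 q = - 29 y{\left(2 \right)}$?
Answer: $\frac{20}{93132657} \approx 2.1475 \cdot 10^{-7}$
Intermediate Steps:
$q = \frac{29}{2}$ ($q = - \frac{\left(-29\right) 2}{4} = \left(- \frac{1}{4}\right) \left(-58\right) = \frac{29}{2} \approx 14.5$)
$P{\left(r \right)} = \frac{1267}{5} + \frac{r}{10}$ ($P{\left(r \right)} = \frac{r + 2534}{r - \left(-10 + r\right)} = \frac{2534 + r}{10} = \left(2534 + r\right) \frac{1}{10} = \frac{1267}{5} + \frac{r}{10}$)
$\frac{1}{4656378 + P{\left(q \right)}} = \frac{1}{4656378 + \left(\frac{1267}{5} + \frac{1}{10} \cdot \frac{29}{2}\right)} = \frac{1}{4656378 + \left(\frac{1267}{5} + \frac{29}{20}\right)} = \frac{1}{4656378 + \frac{5097}{20}} = \frac{1}{\frac{93132657}{20}} = \frac{20}{93132657}$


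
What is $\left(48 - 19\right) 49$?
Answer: $1421$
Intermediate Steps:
$\left(48 - 19\right) 49 = 29 \cdot 49 = 1421$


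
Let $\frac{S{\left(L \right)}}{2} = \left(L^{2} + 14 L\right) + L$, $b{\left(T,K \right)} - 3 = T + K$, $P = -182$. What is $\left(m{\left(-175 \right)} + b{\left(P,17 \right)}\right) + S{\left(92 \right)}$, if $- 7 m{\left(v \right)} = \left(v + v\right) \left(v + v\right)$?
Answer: $2026$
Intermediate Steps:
$b{\left(T,K \right)} = 3 + K + T$ ($b{\left(T,K \right)} = 3 + \left(T + K\right) = 3 + \left(K + T\right) = 3 + K + T$)
$S{\left(L \right)} = 2 L^{2} + 30 L$ ($S{\left(L \right)} = 2 \left(\left(L^{2} + 14 L\right) + L\right) = 2 \left(L^{2} + 15 L\right) = 2 L^{2} + 30 L$)
$m{\left(v \right)} = - \frac{4 v^{2}}{7}$ ($m{\left(v \right)} = - \frac{\left(v + v\right) \left(v + v\right)}{7} = - \frac{2 v 2 v}{7} = - \frac{4 v^{2}}{7}$)
$\left(m{\left(-175 \right)} + b{\left(P,17 \right)}\right) + S{\left(92 \right)} = \left(- \frac{4 \left(-175\right)^{2}}{7} + \left(3 + 17 - 182\right)\right) + 2 \cdot 92 \left(15 + 92\right) = \left(\left(- \frac{4}{7}\right) 30625 - 162\right) + 2 \cdot 92 \cdot 107 = \left(-17500 - 162\right) + 19688 = -17662 + 19688 = 2026$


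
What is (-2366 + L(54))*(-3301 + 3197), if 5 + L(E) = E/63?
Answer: 1725464/7 ≈ 2.4649e+5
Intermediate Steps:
L(E) = -5 + E/63
(-2366 + L(54))*(-3301 + 3197) = (-2366 + (-5 + (1/63)*54))*(-3301 + 3197) = (-2366 + (-5 + 6/7))*(-104) = (-2366 - 29/7)*(-104) = -16591/7*(-104) = 1725464/7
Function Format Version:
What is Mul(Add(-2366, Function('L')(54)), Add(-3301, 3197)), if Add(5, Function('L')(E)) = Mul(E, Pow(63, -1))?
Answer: Rational(1725464, 7) ≈ 2.4649e+5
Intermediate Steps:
Function('L')(E) = Add(-5, Mul(Rational(1, 63), E)) (Function('L')(E) = Add(-5, Mul(E, Pow(63, -1))) = Add(-5, Mul(E, Rational(1, 63))) = Add(-5, Mul(Rational(1, 63), E)))
Mul(Add(-2366, Function('L')(54)), Add(-3301, 3197)) = Mul(Add(-2366, Add(-5, Mul(Rational(1, 63), 54))), Add(-3301, 3197)) = Mul(Add(-2366, Add(-5, Rational(6, 7))), -104) = Mul(Add(-2366, Rational(-29, 7)), -104) = Mul(Rational(-16591, 7), -104) = Rational(1725464, 7)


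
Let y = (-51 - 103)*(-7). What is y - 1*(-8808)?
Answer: 9886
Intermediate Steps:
y = 1078 (y = -154*(-7) = 1078)
y - 1*(-8808) = 1078 - 1*(-8808) = 1078 + 8808 = 9886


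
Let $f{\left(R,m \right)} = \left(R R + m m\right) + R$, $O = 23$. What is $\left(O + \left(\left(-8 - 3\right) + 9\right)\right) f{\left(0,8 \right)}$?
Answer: $1344$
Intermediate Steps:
$f{\left(R,m \right)} = R + R^{2} + m^{2}$ ($f{\left(R,m \right)} = \left(R^{2} + m^{2}\right) + R = R + R^{2} + m^{2}$)
$\left(O + \left(\left(-8 - 3\right) + 9\right)\right) f{\left(0,8 \right)} = \left(23 + \left(\left(-8 - 3\right) + 9\right)\right) \left(0 + 0^{2} + 8^{2}\right) = \left(23 + \left(-11 + 9\right)\right) \left(0 + 0 + 64\right) = \left(23 - 2\right) 64 = 21 \cdot 64 = 1344$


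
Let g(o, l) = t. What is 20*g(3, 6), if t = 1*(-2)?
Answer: -40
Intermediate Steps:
t = -2
g(o, l) = -2
20*g(3, 6) = 20*(-2) = -40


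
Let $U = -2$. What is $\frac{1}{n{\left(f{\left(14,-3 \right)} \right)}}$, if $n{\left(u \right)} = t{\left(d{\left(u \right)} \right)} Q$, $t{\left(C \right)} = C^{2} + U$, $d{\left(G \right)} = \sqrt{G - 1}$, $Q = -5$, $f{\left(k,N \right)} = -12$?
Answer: $\frac{1}{75} \approx 0.013333$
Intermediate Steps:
$d{\left(G \right)} = \sqrt{-1 + G}$
$t{\left(C \right)} = -2 + C^{2}$ ($t{\left(C \right)} = C^{2} - 2 = -2 + C^{2}$)
$n{\left(u \right)} = 15 - 5 u$ ($n{\left(u \right)} = \left(-2 + \left(\sqrt{-1 + u}\right)^{2}\right) \left(-5\right) = \left(-2 + \left(-1 + u\right)\right) \left(-5\right) = \left(-3 + u\right) \left(-5\right) = 15 - 5 u$)
$\frac{1}{n{\left(f{\left(14,-3 \right)} \right)}} = \frac{1}{15 - -60} = \frac{1}{15 + 60} = \frac{1}{75}$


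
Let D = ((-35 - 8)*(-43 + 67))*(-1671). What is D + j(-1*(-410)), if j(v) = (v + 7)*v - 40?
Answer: 1895402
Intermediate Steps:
j(v) = -40 + v*(7 + v) (j(v) = (7 + v)*v - 40 = v*(7 + v) - 40 = -40 + v*(7 + v))
D = 1724472 (D = -43*24*(-1671) = -1032*(-1671) = 1724472)
D + j(-1*(-410)) = 1724472 + (-40 + (-1*(-410))² + 7*(-1*(-410))) = 1724472 + (-40 + 410² + 7*410) = 1724472 + (-40 + 168100 + 2870) = 1724472 + 170930 = 1895402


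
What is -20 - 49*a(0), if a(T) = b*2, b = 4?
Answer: -412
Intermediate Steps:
a(T) = 8 (a(T) = 4*2 = 8)
-20 - 49*a(0) = -20 - 49*8 = -20 - 392 = -412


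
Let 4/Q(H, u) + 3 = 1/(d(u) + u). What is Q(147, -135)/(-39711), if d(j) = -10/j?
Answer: 3643/108768429 ≈ 3.3493e-5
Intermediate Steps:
Q(H, u) = 4/(-3 + 1/(u - 10/u)) (Q(H, u) = 4/(-3 + 1/(-10/u + u)) = 4/(-3 + 1/(u - 10/u)))
Q(147, -135)/(-39711) = (4*(10 - 1*(-135)²)/(-30 - 135*(-1 + 3*(-135))))/(-39711) = (4*(10 - 1*18225)/(-30 - 135*(-1 - 405)))*(-1/39711) = (4*(10 - 18225)/(-30 - 135*(-406)))*(-1/39711) = (4*(-18215)/(-30 + 54810))*(-1/39711) = (4*(-18215)/54780)*(-1/39711) = (4*(1/54780)*(-18215))*(-1/39711) = -3643/2739*(-1/39711) = 3643/108768429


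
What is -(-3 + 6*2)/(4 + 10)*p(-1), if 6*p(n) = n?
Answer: 3/28 ≈ 0.10714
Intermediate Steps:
p(n) = n/6
-(-3 + 6*2)/(4 + 10)*p(-1) = -(-3 + 6*2)/(4 + 10)*(⅙)*(-1) = -(-3 + 12)/14*(-1)/6 = -9*(1/14)*(-1)/6 = -9*(-1)/(14*6) = -1*(-3/28) = 3/28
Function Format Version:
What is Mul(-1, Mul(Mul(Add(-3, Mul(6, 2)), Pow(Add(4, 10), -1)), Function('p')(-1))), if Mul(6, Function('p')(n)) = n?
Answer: Rational(3, 28) ≈ 0.10714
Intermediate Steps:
Function('p')(n) = Mul(Rational(1, 6), n)
Mul(-1, Mul(Mul(Add(-3, Mul(6, 2)), Pow(Add(4, 10), -1)), Function('p')(-1))) = Mul(-1, Mul(Mul(Add(-3, Mul(6, 2)), Pow(Add(4, 10), -1)), Mul(Rational(1, 6), -1))) = Mul(-1, Mul(Mul(Add(-3, 12), Pow(14, -1)), Rational(-1, 6))) = Mul(-1, Mul(Mul(9, Rational(1, 14)), Rational(-1, 6))) = Mul(-1, Mul(Rational(9, 14), Rational(-1, 6))) = Mul(-1, Rational(-3, 28)) = Rational(3, 28)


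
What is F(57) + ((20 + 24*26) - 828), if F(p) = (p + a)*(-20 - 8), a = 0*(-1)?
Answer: -1780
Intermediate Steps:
a = 0
F(p) = -28*p (F(p) = (p + 0)*(-20 - 8) = p*(-28) = -28*p)
F(57) + ((20 + 24*26) - 828) = -28*57 + ((20 + 24*26) - 828) = -1596 + ((20 + 624) - 828) = -1596 + (644 - 828) = -1596 - 184 = -1780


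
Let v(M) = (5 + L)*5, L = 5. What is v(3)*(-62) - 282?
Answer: -3382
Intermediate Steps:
v(M) = 50 (v(M) = (5 + 5)*5 = 10*5 = 50)
v(3)*(-62) - 282 = 50*(-62) - 282 = -3100 - 282 = -3382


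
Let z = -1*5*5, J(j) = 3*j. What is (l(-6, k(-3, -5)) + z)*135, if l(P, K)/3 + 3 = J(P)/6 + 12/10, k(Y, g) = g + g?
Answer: -5319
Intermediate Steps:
z = -25 (z = -5*5 = -25)
k(Y, g) = 2*g
l(P, K) = -27/5 + 3*P/2 (l(P, K) = -9 + 3*((3*P)/6 + 12/10) = -9 + 3*((3*P)*(⅙) + 12*(⅒)) = -9 + 3*(P/2 + 6/5) = -9 + 3*(6/5 + P/2) = -9 + (18/5 + 3*P/2) = -27/5 + 3*P/2)
(l(-6, k(-3, -5)) + z)*135 = ((-27/5 + (3/2)*(-6)) - 25)*135 = ((-27/5 - 9) - 25)*135 = (-72/5 - 25)*135 = -197/5*135 = -5319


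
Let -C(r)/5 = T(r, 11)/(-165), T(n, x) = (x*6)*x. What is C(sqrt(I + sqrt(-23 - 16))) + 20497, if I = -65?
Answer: 20519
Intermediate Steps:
T(n, x) = 6*x**2 (T(n, x) = (6*x)*x = 6*x**2)
C(r) = 22 (C(r) = -5*6*11**2/(-165) = -5*6*121*(-1)/165 = -3630*(-1)/165 = -5*(-22/5) = 22)
C(sqrt(I + sqrt(-23 - 16))) + 20497 = 22 + 20497 = 20519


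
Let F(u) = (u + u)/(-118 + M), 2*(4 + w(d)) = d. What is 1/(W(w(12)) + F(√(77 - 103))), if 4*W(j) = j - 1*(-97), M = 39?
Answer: 2471436/61169705 + 2528*I*√26/61169705 ≈ 0.040403 + 0.00021073*I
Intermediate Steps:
w(d) = -4 + d/2
F(u) = -2*u/79 (F(u) = (u + u)/(-118 + 39) = (2*u)/(-79) = (2*u)*(-1/79) = -2*u/79)
W(j) = 97/4 + j/4 (W(j) = (j - 1*(-97))/4 = (j + 97)/4 = (97 + j)/4 = 97/4 + j/4)
1/(W(w(12)) + F(√(77 - 103))) = 1/((97/4 + (-4 + (½)*12)/4) - 2*√(77 - 103)/79) = 1/((97/4 + (-4 + 6)/4) - 2*I*√26/79) = 1/((97/4 + (¼)*2) - 2*I*√26/79) = 1/((97/4 + ½) - 2*I*√26/79) = 1/(99/4 - 2*I*√26/79)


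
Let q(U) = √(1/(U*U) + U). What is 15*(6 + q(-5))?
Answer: 90 + 6*I*√31 ≈ 90.0 + 33.407*I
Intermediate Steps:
q(U) = √(U + U⁻²) (q(U) = √(1/U² + U) = √(U⁻² + U) = √(U + U⁻²))
15*(6 + q(-5)) = 15*(6 + √(-5 + (-5)⁻²)) = 15*(6 + √(-5 + 1/25)) = 15*(6 + √(-124/25)) = 15*(6 + 2*I*√31/5) = 90 + 6*I*√31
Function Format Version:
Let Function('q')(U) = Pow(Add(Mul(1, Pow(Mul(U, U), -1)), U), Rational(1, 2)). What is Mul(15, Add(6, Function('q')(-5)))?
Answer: Add(90, Mul(6, I, Pow(31, Rational(1, 2)))) ≈ Add(90.000, Mul(33.407, I))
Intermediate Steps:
Function('q')(U) = Pow(Add(U, Pow(U, -2)), Rational(1, 2)) (Function('q')(U) = Pow(Add(Mul(1, Pow(Pow(U, 2), -1)), U), Rational(1, 2)) = Pow(Add(Mul(1, Pow(U, -2)), U), Rational(1, 2)) = Pow(Add(Pow(U, -2), U), Rational(1, 2)) = Pow(Add(U, Pow(U, -2)), Rational(1, 2)))
Mul(15, Add(6, Function('q')(-5))) = Mul(15, Add(6, Pow(Add(-5, Pow(-5, -2)), Rational(1, 2)))) = Mul(15, Add(6, Pow(Add(-5, Rational(1, 25)), Rational(1, 2)))) = Mul(15, Add(6, Pow(Rational(-124, 25), Rational(1, 2)))) = Mul(15, Add(6, Mul(Rational(2, 5), I, Pow(31, Rational(1, 2))))) = Add(90, Mul(6, I, Pow(31, Rational(1, 2))))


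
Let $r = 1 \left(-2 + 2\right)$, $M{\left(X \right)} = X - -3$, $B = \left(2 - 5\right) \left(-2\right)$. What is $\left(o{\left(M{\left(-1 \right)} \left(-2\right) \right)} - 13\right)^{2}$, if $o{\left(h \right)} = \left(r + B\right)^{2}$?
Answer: $529$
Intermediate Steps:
$B = 6$ ($B = \left(-3\right) \left(-2\right) = 6$)
$M{\left(X \right)} = 3 + X$ ($M{\left(X \right)} = X + 3 = 3 + X$)
$r = 0$ ($r = 1 \cdot 0 = 0$)
$o{\left(h \right)} = 36$ ($o{\left(h \right)} = \left(0 + 6\right)^{2} = 6^{2} = 36$)
$\left(o{\left(M{\left(-1 \right)} \left(-2\right) \right)} - 13\right)^{2} = \left(36 - 13\right)^{2} = 23^{2} = 529$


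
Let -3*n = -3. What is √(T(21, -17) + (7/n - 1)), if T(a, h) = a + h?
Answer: √10 ≈ 3.1623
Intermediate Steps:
n = 1 (n = -⅓*(-3) = 1)
√(T(21, -17) + (7/n - 1)) = √((21 - 17) + (7/1 - 1)) = √(4 + (7*1 - 1)) = √(4 + (7 - 1)) = √(4 + 6) = √10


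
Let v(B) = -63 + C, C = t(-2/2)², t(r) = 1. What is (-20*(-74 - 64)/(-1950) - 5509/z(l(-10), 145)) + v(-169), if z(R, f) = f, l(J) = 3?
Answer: -38231/377 ≈ -101.41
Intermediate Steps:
C = 1 (C = 1² = 1)
v(B) = -62 (v(B) = -63 + 1 = -62)
(-20*(-74 - 64)/(-1950) - 5509/z(l(-10), 145)) + v(-169) = (-20*(-74 - 64)/(-1950) - 5509/145) - 62 = (-20*(-138)*(-1/1950) - 5509*1/145) - 62 = (2760*(-1/1950) - 5509/145) - 62 = (-92/65 - 5509/145) - 62 = -14857/377 - 62 = -38231/377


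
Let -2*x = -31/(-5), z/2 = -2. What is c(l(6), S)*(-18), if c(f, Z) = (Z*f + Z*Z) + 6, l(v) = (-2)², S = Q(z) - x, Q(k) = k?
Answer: -2889/50 ≈ -57.780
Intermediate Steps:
z = -4 (z = 2*(-2) = -4)
x = -31/10 (x = -(-31)/(2*(-5)) = -(-31)*(-1)/(2*5) = -½*31/5 = -31/10 ≈ -3.1000)
S = -9/10 (S = -4 - 1*(-31/10) = -4 + 31/10 = -9/10 ≈ -0.90000)
l(v) = 4
c(f, Z) = 6 + Z² + Z*f (c(f, Z) = (Z*f + Z²) + 6 = (Z² + Z*f) + 6 = 6 + Z² + Z*f)
c(l(6), S)*(-18) = (6 + (-9/10)² - 9/10*4)*(-18) = (6 + 81/100 - 18/5)*(-18) = (321/100)*(-18) = -2889/50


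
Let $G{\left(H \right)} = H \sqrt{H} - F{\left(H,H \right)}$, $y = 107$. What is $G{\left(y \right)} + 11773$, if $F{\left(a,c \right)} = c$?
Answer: $11666 + 107 \sqrt{107} \approx 12773.0$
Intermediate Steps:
$G{\left(H \right)} = H^{\frac{3}{2}} - H$ ($G{\left(H \right)} = H \sqrt{H} - H = H^{\frac{3}{2}} - H$)
$G{\left(y \right)} + 11773 = \left(107^{\frac{3}{2}} - 107\right) + 11773 = \left(107 \sqrt{107} - 107\right) + 11773 = \left(-107 + 107 \sqrt{107}\right) + 11773 = 11666 + 107 \sqrt{107}$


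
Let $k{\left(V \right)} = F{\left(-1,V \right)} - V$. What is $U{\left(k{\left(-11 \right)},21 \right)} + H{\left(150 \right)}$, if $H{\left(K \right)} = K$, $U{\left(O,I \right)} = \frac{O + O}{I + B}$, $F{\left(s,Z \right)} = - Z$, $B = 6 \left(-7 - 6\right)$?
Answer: $\frac{8506}{57} \approx 149.23$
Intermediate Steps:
$B = -78$ ($B = 6 \left(-13\right) = -78$)
$k{\left(V \right)} = - 2 V$ ($k{\left(V \right)} = - V - V = - 2 V$)
$U{\left(O,I \right)} = \frac{2 O}{-78 + I}$ ($U{\left(O,I \right)} = \frac{O + O}{I - 78} = \frac{2 O}{-78 + I}$)
$U{\left(k{\left(-11 \right)},21 \right)} + H{\left(150 \right)} = \frac{2 \left(\left(-2\right) \left(-11\right)\right)}{-78 + 21} + 150 = 2 \cdot 22 \frac{1}{-57} + 150 = 2 \cdot 22 \left(- \frac{1}{57}\right) + 150 = - \frac{44}{57} + 150 = \frac{8506}{57}$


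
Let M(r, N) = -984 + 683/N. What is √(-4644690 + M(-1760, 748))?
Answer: I*√649818168703/374 ≈ 2155.4*I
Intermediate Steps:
√(-4644690 + M(-1760, 748)) = √(-4644690 + (-984 + 683/748)) = √(-4644690 - 735349/748) = √(-3474963469/748) = I*√649818168703/374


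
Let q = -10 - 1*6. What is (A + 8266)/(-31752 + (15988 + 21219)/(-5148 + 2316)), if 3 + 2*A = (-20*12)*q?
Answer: -28842504/89958871 ≈ -0.32062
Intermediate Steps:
q = -16 (q = -10 - 6 = -16)
A = 3837/2 (A = -3/2 + (-20*12*(-16))/2 = -3/2 + (-240*(-16))/2 = -3/2 + (½)*3840 = -3/2 + 1920 = 3837/2 ≈ 1918.5)
(A + 8266)/(-31752 + (15988 + 21219)/(-5148 + 2316)) = (3837/2 + 8266)/(-31752 + (15988 + 21219)/(-5148 + 2316)) = 20369/(2*(-31752 + 37207/(-2832))) = 20369/(2*(-31752 + 37207*(-1/2832))) = 20369/(2*(-31752 - 37207/2832)) = 20369/(2*(-89958871/2832)) = (20369/2)*(-2832/89958871) = -28842504/89958871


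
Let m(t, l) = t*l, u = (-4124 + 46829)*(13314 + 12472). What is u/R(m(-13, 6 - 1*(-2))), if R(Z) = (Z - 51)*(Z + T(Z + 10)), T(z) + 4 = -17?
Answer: 220238226/3875 ≈ 56836.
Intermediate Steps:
u = 1101191130 (u = 42705*25786 = 1101191130)
T(z) = -21 (T(z) = -4 - 17 = -21)
m(t, l) = l*t
R(Z) = (-51 + Z)*(-21 + Z) (R(Z) = (Z - 51)*(Z - 21) = (-51 + Z)*(-21 + Z))
u/R(m(-13, 6 - 1*(-2))) = 1101191130/(1071 + ((6 - 1*(-2))*(-13))**2 - 72*(6 - 1*(-2))*(-13)) = 1101191130/(1071 + ((6 + 2)*(-13))**2 - 72*(6 + 2)*(-13)) = 1101191130/(1071 + (8*(-13))**2 - 576*(-13)) = 1101191130/(1071 + (-104)**2 - 72*(-104)) = 1101191130/(1071 + 10816 + 7488) = 1101191130/19375 = 1101191130*(1/19375) = 220238226/3875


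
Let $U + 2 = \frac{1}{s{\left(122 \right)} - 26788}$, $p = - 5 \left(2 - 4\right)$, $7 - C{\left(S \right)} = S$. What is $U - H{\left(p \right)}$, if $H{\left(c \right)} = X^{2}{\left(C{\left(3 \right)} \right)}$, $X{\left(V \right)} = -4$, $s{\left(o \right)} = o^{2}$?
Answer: $- \frac{214273}{11904} \approx -18.0$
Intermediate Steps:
$C{\left(S \right)} = 7 - S$
$p = 10$ ($p = \left(-5\right) \left(-2\right) = 10$)
$H{\left(c \right)} = 16$ ($H{\left(c \right)} = \left(-4\right)^{2} = 16$)
$U = - \frac{23809}{11904}$ ($U = -2 + \frac{1}{122^{2} - 26788} = -2 + \frac{1}{14884 - 26788} = -2 + \frac{1}{-11904} = -2 - \frac{1}{11904} = - \frac{23809}{11904} \approx -2.0001$)
$U - H{\left(p \right)} = - \frac{23809}{11904} - 16 = - \frac{214273}{11904}$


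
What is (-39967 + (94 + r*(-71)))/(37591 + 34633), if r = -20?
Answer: -38453/72224 ≈ -0.53241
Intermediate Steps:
(-39967 + (94 + r*(-71)))/(37591 + 34633) = (-39967 + (94 - 20*(-71)))/(37591 + 34633) = (-39967 + (94 + 1420))/72224 = (-39967 + 1514)*(1/72224) = -38453*1/72224 = -38453/72224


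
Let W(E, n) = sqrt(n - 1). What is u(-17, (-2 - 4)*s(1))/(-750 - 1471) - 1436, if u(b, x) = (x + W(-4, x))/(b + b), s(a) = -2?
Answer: -54219046/37757 + sqrt(11)/75514 ≈ -1436.0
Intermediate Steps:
W(E, n) = sqrt(-1 + n)
u(b, x) = (x + sqrt(-1 + x))/(2*b) (u(b, x) = (x + sqrt(-1 + x))/(b + b) = (x + sqrt(-1 + x))/((2*b)) = (x + sqrt(-1 + x))*(1/(2*b)) = (x + sqrt(-1 + x))/(2*b))
u(-17, (-2 - 4)*s(1))/(-750 - 1471) - 1436 = ((1/2)*((-2 - 4)*(-2) + sqrt(-1 + (-2 - 4)*(-2)))/(-17))/(-750 - 1471) - 1436 = ((1/2)*(-1/17)*(-6*(-2) + sqrt(-1 - 6*(-2))))/(-2221) - 1436 = -(-1)*(12 + sqrt(-1 + 12))/(4442*17) - 1436 = -(-1)*(12 + sqrt(11))/(4442*17) - 1436 = -(-6/17 - sqrt(11)/34)/2221 - 1436 = (6/37757 + sqrt(11)/75514) - 1436 = -54219046/37757 + sqrt(11)/75514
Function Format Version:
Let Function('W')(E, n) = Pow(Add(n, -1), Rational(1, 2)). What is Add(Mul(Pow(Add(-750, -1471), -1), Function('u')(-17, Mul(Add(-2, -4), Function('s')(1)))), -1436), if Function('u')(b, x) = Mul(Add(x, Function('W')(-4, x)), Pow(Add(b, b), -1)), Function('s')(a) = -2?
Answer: Add(Rational(-54219046, 37757), Mul(Rational(1, 75514), Pow(11, Rational(1, 2)))) ≈ -1436.0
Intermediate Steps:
Function('W')(E, n) = Pow(Add(-1, n), Rational(1, 2))
Function('u')(b, x) = Mul(Rational(1, 2), Pow(b, -1), Add(x, Pow(Add(-1, x), Rational(1, 2)))) (Function('u')(b, x) = Mul(Add(x, Pow(Add(-1, x), Rational(1, 2))), Pow(Add(b, b), -1)) = Mul(Add(x, Pow(Add(-1, x), Rational(1, 2))), Pow(Mul(2, b), -1)) = Mul(Add(x, Pow(Add(-1, x), Rational(1, 2))), Mul(Rational(1, 2), Pow(b, -1))) = Mul(Rational(1, 2), Pow(b, -1), Add(x, Pow(Add(-1, x), Rational(1, 2)))))
Add(Mul(Pow(Add(-750, -1471), -1), Function('u')(-17, Mul(Add(-2, -4), Function('s')(1)))), -1436) = Add(Mul(Pow(Add(-750, -1471), -1), Mul(Rational(1, 2), Pow(-17, -1), Add(Mul(Add(-2, -4), -2), Pow(Add(-1, Mul(Add(-2, -4), -2)), Rational(1, 2))))), -1436) = Add(Mul(Pow(-2221, -1), Mul(Rational(1, 2), Rational(-1, 17), Add(Mul(-6, -2), Pow(Add(-1, Mul(-6, -2)), Rational(1, 2))))), -1436) = Add(Mul(Rational(-1, 2221), Mul(Rational(1, 2), Rational(-1, 17), Add(12, Pow(Add(-1, 12), Rational(1, 2))))), -1436) = Add(Mul(Rational(-1, 2221), Mul(Rational(1, 2), Rational(-1, 17), Add(12, Pow(11, Rational(1, 2))))), -1436) = Add(Mul(Rational(-1, 2221), Add(Rational(-6, 17), Mul(Rational(-1, 34), Pow(11, Rational(1, 2))))), -1436) = Add(Add(Rational(6, 37757), Mul(Rational(1, 75514), Pow(11, Rational(1, 2)))), -1436) = Add(Rational(-54219046, 37757), Mul(Rational(1, 75514), Pow(11, Rational(1, 2))))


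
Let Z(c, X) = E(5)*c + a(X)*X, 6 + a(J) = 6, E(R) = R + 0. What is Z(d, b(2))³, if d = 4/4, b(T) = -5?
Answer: 125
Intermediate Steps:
E(R) = R
d = 1 (d = 4*(¼) = 1)
a(J) = 0 (a(J) = -6 + 6 = 0)
Z(c, X) = 5*c (Z(c, X) = 5*c + 0*X = 5*c + 0 = 5*c)
Z(d, b(2))³ = (5*1)³ = 5³ = 125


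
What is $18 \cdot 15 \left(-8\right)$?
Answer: $-2160$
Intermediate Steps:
$18 \cdot 15 \left(-8\right) = 270 \left(-8\right) = -2160$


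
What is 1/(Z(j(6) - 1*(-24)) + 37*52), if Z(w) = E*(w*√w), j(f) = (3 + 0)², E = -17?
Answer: -1924/6684017 - 561*√33/6684017 ≈ -0.00077000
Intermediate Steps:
j(f) = 9 (j(f) = 3² = 9)
Z(w) = -17*w^(3/2) (Z(w) = -17*w*√w = -17*w^(3/2))
1/(Z(j(6) - 1*(-24)) + 37*52) = 1/(-17*(9 - 1*(-24))^(3/2) + 37*52) = 1/(-17*(9 + 24)^(3/2) + 1924) = 1/(-561*√33 + 1924) = 1/(1924 - 561*√33)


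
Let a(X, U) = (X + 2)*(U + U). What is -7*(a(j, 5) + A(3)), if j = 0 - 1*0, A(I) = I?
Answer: -161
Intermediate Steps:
j = 0 (j = 0 + 0 = 0)
a(X, U) = 2*U*(2 + X) (a(X, U) = (2 + X)*(2*U) = 2*U*(2 + X))
-7*(a(j, 5) + A(3)) = -7*(2*5*(2 + 0) + 3) = -7*(2*5*2 + 3) = -7*(20 + 3) = -7*23 = -161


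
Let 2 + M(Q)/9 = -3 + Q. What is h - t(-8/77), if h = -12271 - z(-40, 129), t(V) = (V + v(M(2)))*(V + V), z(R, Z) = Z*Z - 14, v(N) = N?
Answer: -171369634/5929 ≈ -28904.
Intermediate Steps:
M(Q) = -45 + 9*Q (M(Q) = -18 + 9*(-3 + Q) = -18 + (-27 + 9*Q) = -45 + 9*Q)
z(R, Z) = -14 + Z² (z(R, Z) = Z² - 14 = -14 + Z²)
t(V) = 2*V*(-27 + V) (t(V) = (V + (-45 + 9*2))*(V + V) = (V + (-45 + 18))*(2*V) = (V - 27)*(2*V) = (-27 + V)*(2*V) = 2*V*(-27 + V))
h = -28898 (h = -12271 - (-14 + 129²) = -12271 - (-14 + 16641) = -12271 - 1*16627 = -12271 - 16627 = -28898)
h - t(-8/77) = -28898 - 2*(-8/77)*(-27 - 8/77) = -28898 - 2*(-8*1/77)*(-27 - 8*1/77) = -28898 - 2*(-8)*(-27 - 8/77)/77 = -28898 - 2*(-8)*(-2087)/(77*77) = -28898 - 1*33392/5929 = -28898 - 33392/5929 = -171369634/5929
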